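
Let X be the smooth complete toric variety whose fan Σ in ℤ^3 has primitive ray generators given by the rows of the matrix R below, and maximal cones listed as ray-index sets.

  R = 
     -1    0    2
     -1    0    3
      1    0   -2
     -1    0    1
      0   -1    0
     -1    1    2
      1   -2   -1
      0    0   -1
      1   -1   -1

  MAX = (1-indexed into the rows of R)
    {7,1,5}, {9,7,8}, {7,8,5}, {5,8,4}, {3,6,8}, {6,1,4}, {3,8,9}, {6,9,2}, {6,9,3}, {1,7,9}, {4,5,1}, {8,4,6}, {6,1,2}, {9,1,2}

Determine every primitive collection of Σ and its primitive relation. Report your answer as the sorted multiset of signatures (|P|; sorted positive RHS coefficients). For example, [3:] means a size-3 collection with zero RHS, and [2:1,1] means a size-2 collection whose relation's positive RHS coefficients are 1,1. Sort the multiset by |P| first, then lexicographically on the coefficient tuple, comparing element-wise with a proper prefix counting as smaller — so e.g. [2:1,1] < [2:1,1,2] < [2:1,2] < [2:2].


17 minimal non-faces of Δ(Σ) (on 9 rays):

  P={1,3}:  v_{1} + v_{3} = 0  →  sig = [2:]
  P={1,8}:  v_{1} + v_{8} = v_{4}  →  sig = [2:1]
  P={2,8}:  v_{2} + v_{8} = v_{1}  →  sig = [2:1]
  P={3,4}:  v_{3} + v_{4} = v_{8}  →  sig = [2:1]
  P={4,9}:  v_{4} + v_{9} = v_{5}  →  sig = [2:1]
  P={5,6}:  v_{5} + v_{6} = v_{1}  →  sig = [2:1]
  P={5,9}:  v_{5} + v_{9} = v_{7}  →  sig = [2:1]
  P={2,3}:  v_{2} + v_{3} = v_{6} + v_{9}  →  sig = [2:1,1]
  P={3,5}:  v_{3} + v_{5} = v_{8} + v_{9}  →  sig = [2:1,1]
  P={6,7}:  v_{6} + v_{7} = v_{1} + v_{9}  →  sig = [2:1,1]
  P={2,5}:  v_{2} + v_{5} = 2·v_{1} + v_{9}  →  sig = [2:1,2]
  P={3,7}:  v_{3} + v_{7} = v_{8} + 2·v_{9}  →  sig = [2:1,2]
  P={2,4}:  v_{2} + v_{4} = 2·v_{1}  →  sig = [2:2]
  P={4,7}:  v_{4} + v_{7} = 2·v_{5}  →  sig = [2:2]
  P={2,7}:  v_{2} + v_{7} = 2·v_{1} + 2·v_{9}  →  sig = [2:2,2]
  P={6,8,9}:  v_{6} + v_{8} + v_{9} = 0  →  sig = [3:]
  P={1,6,9}:  v_{1} + v_{6} + v_{9} = v_{2}  →  sig = [3:1]

so the primitive-relation signature multiset is
{ [2:],  [2:1] ×6,  [2:1,1] ×3,  [2:1,2] ×2,  [2:2] ×2,  [2:2,2],  [3:],  [3:1] }


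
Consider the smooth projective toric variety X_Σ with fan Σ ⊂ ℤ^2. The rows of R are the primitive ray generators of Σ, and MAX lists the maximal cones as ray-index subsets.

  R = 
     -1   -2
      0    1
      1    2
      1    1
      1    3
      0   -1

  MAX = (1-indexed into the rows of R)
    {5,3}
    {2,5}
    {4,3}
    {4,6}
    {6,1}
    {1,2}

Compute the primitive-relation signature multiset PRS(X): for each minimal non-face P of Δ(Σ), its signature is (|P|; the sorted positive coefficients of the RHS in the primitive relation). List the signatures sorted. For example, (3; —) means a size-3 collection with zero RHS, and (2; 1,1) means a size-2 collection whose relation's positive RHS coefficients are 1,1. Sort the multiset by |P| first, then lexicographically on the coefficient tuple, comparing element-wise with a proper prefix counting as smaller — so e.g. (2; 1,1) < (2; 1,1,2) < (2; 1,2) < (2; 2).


Δ(Σ) — 6 vertices, 9 min non-faces:

  P = {1,3}:  v_{1} + v_{3} = 0  →  sig = (2; —)
  P = {2,6}:  v_{2} + v_{6} = 0  →  sig = (2; —)
  P = {1,4}:  v_{1} + v_{4} = v_{6}  →  sig = (2; 1)
  P = {1,5}:  v_{1} + v_{5} = v_{2}  →  sig = (2; 1)
  P = {2,3}:  v_{2} + v_{3} = v_{5}  →  sig = (2; 1)
  P = {2,4}:  v_{2} + v_{4} = v_{3}  →  sig = (2; 1)
  P = {3,6}:  v_{3} + v_{6} = v_{4}  →  sig = (2; 1)
  P = {5,6}:  v_{5} + v_{6} = v_{3}  →  sig = (2; 1)
  P = {4,5}:  v_{4} + v_{5} = 2·v_{3}  →  sig = (2; 2)

so the primitive-relation signature multiset is
    (2; —)
    (2; —)
    (2; 1)
    (2; 1)
    (2; 1)
    (2; 1)
    (2; 1)
    (2; 1)
    (2; 2)


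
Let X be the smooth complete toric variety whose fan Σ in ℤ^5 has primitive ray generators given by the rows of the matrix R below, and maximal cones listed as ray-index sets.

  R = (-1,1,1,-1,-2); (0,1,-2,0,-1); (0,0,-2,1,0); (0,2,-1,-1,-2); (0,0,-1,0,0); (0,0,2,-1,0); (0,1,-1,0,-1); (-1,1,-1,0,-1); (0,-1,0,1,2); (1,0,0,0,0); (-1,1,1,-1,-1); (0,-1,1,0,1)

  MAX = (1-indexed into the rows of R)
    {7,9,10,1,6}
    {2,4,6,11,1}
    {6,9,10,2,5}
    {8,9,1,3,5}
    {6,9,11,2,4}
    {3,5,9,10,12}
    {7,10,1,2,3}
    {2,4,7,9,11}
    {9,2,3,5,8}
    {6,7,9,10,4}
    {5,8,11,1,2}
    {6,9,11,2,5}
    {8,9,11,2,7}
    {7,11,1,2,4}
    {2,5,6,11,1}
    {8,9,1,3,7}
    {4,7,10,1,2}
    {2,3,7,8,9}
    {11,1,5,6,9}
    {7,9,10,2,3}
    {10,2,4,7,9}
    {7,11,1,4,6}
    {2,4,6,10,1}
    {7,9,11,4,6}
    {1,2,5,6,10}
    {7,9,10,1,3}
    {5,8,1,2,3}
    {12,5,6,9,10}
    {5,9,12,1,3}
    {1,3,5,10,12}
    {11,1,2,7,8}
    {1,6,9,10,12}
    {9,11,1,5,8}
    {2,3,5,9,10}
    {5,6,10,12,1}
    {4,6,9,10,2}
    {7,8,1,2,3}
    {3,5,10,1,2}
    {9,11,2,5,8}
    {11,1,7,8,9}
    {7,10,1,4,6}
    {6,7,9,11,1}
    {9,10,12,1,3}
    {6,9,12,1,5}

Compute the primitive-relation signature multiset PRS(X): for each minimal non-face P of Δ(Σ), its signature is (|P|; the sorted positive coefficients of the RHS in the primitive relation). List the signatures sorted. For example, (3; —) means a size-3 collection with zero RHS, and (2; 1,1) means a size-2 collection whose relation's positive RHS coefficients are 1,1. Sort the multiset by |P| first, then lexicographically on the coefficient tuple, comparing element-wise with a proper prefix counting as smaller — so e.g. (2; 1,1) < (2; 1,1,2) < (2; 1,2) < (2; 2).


Minimal non-faces — 18 found among 12 rays, 44 max cones:

  P={3,6}:  v_{3} + v_{6} = 0  so sig = (2; —)
  P={7,12}:  v_{7} + v_{12} = 0  so sig = (2; —)
  P={2,12}:  v_{2} + v_{12} = v_{5}  so sig = (2; 1)
  P={3,11}:  v_{3} + v_{11} = v_{8}  so sig = (2; 1)
  P={5,7}:  v_{5} + v_{7} = v_{2}  so sig = (2; 1)
  P={6,8}:  v_{6} + v_{8} = v_{11}  so sig = (2; 1)
  P={8,10}:  v_{8} + v_{10} = v_{7}  so sig = (2; 1)
  P={3,4}:  v_{3} + v_{4} = v_{2} + v_{7}  so sig = (2; 1,1)
  P={4,12}:  v_{4} + v_{12} = v_{2} + v_{6}  so sig = (2; 1,1)
  P={10,11}:  v_{10} + v_{11} = v_{6} + v_{7}  so sig = (2; 1,1)
  P={4,8}:  v_{4} + v_{8} = v_{2} + v_{7} + v_{11}  so sig = (2; 1,1,1)
  P={8,12}:  v_{8} + v_{12} = v_{1} + v_{5} + v_{9}  so sig = (2; 1,1,1)
  P={11,12}:  v_{11} + v_{12} = v_{1} + v_{5} + v_{6} + v_{9}  so sig = (2; 1,1,1,1)
  P={4,5}:  v_{4} + v_{5} = 2·v_{2} + v_{6}  so sig = (2; 1,2)
  P={1,2,9}:  v_{1} + v_{2} + v_{9} = v_{8}  so sig = (3; 1)
  P={2,6,7}:  v_{2} + v_{6} + v_{7} = v_{4}  so sig = (3; 1)
  P={1,4,9}:  v_{1} + v_{4} + v_{9} = v_{7} + v_{11}  so sig = (3; 1,1)
  P={1,5,9,10}:  v_{1} + v_{5} + v_{9} + v_{10} = 0  so sig = (4; —)

Sorted signature multiset PRS(X):
    (2; —)
    (2; —)
    (2; 1)
    (2; 1)
    (2; 1)
    (2; 1)
    (2; 1)
    (2; 1,1)
    (2; 1,1)
    (2; 1,1)
    (2; 1,1,1)
    (2; 1,1,1)
    (2; 1,1,1,1)
    (2; 1,2)
    (3; 1)
    (3; 1)
    (3; 1,1)
    (4; —)


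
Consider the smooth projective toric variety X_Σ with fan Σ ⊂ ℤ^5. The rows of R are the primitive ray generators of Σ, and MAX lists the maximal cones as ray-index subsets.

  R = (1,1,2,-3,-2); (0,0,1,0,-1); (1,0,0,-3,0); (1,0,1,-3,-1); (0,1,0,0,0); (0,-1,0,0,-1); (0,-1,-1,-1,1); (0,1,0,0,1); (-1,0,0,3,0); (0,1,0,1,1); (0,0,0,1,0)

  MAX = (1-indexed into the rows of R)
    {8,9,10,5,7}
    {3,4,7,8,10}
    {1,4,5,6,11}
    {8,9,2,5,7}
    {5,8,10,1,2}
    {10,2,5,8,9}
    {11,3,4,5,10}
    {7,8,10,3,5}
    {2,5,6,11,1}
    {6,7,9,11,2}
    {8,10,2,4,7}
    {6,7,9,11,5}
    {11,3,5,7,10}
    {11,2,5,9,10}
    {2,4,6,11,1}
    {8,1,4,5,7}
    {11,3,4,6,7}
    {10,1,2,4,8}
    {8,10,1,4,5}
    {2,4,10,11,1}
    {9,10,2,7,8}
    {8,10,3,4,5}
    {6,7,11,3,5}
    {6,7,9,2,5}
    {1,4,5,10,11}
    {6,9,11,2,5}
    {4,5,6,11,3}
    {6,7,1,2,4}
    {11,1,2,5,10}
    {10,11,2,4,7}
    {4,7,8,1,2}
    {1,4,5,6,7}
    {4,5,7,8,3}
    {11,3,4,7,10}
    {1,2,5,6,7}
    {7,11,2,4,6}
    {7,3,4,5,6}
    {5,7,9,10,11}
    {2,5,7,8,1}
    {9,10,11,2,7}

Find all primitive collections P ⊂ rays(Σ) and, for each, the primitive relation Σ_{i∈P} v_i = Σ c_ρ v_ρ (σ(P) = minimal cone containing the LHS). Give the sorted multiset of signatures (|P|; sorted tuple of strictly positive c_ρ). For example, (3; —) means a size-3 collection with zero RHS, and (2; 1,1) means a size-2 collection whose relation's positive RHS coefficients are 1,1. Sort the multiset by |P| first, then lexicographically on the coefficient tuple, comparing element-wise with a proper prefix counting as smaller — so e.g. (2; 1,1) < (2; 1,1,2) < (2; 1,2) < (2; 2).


Primitive collections (15):

  P={3,9}:  v_{3} + v_{9} = 0  ⇒ sig = (2; —)
  P={6,8}:  v_{6} + v_{8} = 0  ⇒ sig = (2; —)
  P={2,3}:  v_{2} + v_{3} = v_{4}  ⇒ sig = (2; 1)
  P={4,9}:  v_{4} + v_{9} = v_{2}  ⇒ sig = (2; 1)
  P={6,10}:  v_{6} + v_{10} = v_{11}  ⇒ sig = (2; 1)
  P={8,11}:  v_{8} + v_{11} = v_{10}  ⇒ sig = (2; 1)
  P={1,3}:  v_{1} + v_{3} = 2·v_{4} + v_{5}  ⇒ sig = (2; 1,2)
  P={1,9}:  v_{1} + v_{9} = 2·v_{2} + v_{5}  ⇒ sig = (2; 1,2)
  P={1,7,11}:  v_{1} + v_{7} + v_{11} = v_{4}  ⇒ sig = (3; 1)
  P={2,4,5}:  v_{2} + v_{4} + v_{5} = v_{1}  ⇒ sig = (3; 1)
  P={1,7,10}:  v_{1} + v_{7} + v_{10} = v_{4} + v_{8}  ⇒ sig = (3; 1,1)
  P={2,5,7,11}:  v_{2} + v_{5} + v_{7} + v_{11} = 0  ⇒ sig = (4; —)
  P={2,5,7,10}:  v_{2} + v_{5} + v_{7} + v_{10} = v_{8}  ⇒ sig = (4; 1)
  P={4,5,7,11}:  v_{4} + v_{5} + v_{7} + v_{11} = v_{3}  ⇒ sig = (4; 1)
  P={4,5,7,10}:  v_{4} + v_{5} + v_{7} + v_{10} = v_{3} + v_{8}  ⇒ sig = (4; 1,1)

so the primitive-relation signature multiset is
[(2; —), (2; —), (2; 1), (2; 1), (2; 1), (2; 1), (2; 1,2), (2; 1,2), (3; 1), (3; 1), (3; 1,1), (4; —), (4; 1), (4; 1), (4; 1,1)]


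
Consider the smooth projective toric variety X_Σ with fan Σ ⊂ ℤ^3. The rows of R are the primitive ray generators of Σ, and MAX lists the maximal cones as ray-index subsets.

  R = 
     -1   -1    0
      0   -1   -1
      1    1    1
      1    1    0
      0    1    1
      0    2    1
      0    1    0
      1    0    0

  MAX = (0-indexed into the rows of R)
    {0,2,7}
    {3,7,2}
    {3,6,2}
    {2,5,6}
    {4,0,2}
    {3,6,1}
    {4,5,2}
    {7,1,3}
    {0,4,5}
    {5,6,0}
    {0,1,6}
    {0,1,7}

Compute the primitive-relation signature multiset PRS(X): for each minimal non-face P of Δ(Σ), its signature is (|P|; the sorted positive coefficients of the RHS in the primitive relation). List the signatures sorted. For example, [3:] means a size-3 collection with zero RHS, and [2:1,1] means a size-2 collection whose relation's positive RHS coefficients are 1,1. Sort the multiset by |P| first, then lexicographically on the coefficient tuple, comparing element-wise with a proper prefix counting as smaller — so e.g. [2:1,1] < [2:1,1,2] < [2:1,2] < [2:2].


12 minimal non-faces of Δ(Σ) (on 8 rays):

  P={0,3}:  v_{0} + v_{3} = 0  ⟹  sig = [2:]
  P={1,4}:  v_{1} + v_{4} = 0  ⟹  sig = [2:]
  P={1,2}:  v_{1} + v_{2} = v_{7}  ⟹  sig = [2:1]
  P={1,5}:  v_{1} + v_{5} = v_{6}  ⟹  sig = [2:1]
  P={4,6}:  v_{4} + v_{6} = v_{5}  ⟹  sig = [2:1]
  P={4,7}:  v_{4} + v_{7} = v_{2}  ⟹  sig = [2:1]
  P={6,7}:  v_{6} + v_{7} = v_{3}  ⟹  sig = [2:1]
  P={3,4}:  v_{3} + v_{4} = v_{2} + v_{6}  ⟹  sig = [2:1,1]
  P={5,7}:  v_{5} + v_{7} = v_{2} + v_{6}  ⟹  sig = [2:1,1]
  P={3,5}:  v_{3} + v_{5} = v_{2} + 2·v_{6}  ⟹  sig = [2:1,2]
  P={0,2,6}:  v_{0} + v_{2} + v_{6} = v_{4}  ⟹  sig = [3:1]
  P={0,2,5}:  v_{0} + v_{2} + v_{5} = 2·v_{4}  ⟹  sig = [3:2]

so the primitive-relation signature multiset is
    [2:]
    [2:]
    [2:1]
    [2:1]
    [2:1]
    [2:1]
    [2:1]
    [2:1,1]
    [2:1,1]
    [2:1,2]
    [3:1]
    [3:2]


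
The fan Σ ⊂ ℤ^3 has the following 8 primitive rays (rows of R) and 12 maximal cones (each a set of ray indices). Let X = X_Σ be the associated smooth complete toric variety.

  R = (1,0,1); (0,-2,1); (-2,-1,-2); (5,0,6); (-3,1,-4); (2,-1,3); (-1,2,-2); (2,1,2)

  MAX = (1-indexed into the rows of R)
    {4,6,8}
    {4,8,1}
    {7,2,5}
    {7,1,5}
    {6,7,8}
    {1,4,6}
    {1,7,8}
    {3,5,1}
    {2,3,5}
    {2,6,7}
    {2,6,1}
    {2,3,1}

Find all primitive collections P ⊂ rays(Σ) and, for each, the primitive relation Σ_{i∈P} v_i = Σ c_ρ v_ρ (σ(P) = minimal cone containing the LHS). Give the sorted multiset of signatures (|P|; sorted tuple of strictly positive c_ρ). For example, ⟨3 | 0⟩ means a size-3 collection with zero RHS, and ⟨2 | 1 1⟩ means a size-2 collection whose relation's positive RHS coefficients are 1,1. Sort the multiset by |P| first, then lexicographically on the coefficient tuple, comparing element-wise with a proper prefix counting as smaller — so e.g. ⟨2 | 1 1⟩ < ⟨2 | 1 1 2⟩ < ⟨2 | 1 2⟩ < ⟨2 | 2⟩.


Δ(Σ) — 8 vertices, 14 min non-faces:

  P = {3,8}:  v_{3} + v_{8} = 0  ⇒ sig = ⟨2 | 0⟩
  P = {2,8}:  v_{2} + v_{8} = v_{6}  ⇒ sig = ⟨2 | 1⟩
  P = {3,6}:  v_{3} + v_{6} = v_{2}  ⇒ sig = ⟨2 | 1⟩
  P = {3,7}:  v_{3} + v_{7} = v_{5}  ⇒ sig = ⟨2 | 1⟩
  P = {4,5}:  v_{4} + v_{5} = v_{8}  ⇒ sig = ⟨2 | 1⟩
  P = {5,8}:  v_{5} + v_{8} = v_{7}  ⇒ sig = ⟨2 | 1⟩
  P = {3,4}:  v_{3} + v_{4} = v_{1} + v_{6}  ⇒ sig = ⟨2 | 1 1⟩
  P = {5,6}:  v_{5} + v_{6} = v_{2} + v_{7}  ⇒ sig = ⟨2 | 1 1⟩
  P = {2,4}:  v_{2} + v_{4} = v_{1} + 2·v_{6}  ⇒ sig = ⟨2 | 1 2⟩
  P = {4,7}:  v_{4} + v_{7} = 2·v_{8}  ⇒ sig = ⟨2 | 2⟩
  P = {1,2,7}:  v_{1} + v_{2} + v_{7} = 0  ⇒ sig = ⟨3 | 0⟩
  P = {1,2,5}:  v_{1} + v_{2} + v_{5} = v_{3}  ⇒ sig = ⟨3 | 1⟩
  P = {1,6,7}:  v_{1} + v_{6} + v_{7} = v_{8}  ⇒ sig = ⟨3 | 1⟩
  P = {1,6,8}:  v_{1} + v_{6} + v_{8} = v_{4}  ⇒ sig = ⟨3 | 1⟩

Sorted signature multiset PRS(X):
{ ⟨2 | 0⟩,  ⟨2 | 1⟩ ×5,  ⟨2 | 1 1⟩ ×2,  ⟨2 | 1 2⟩,  ⟨2 | 2⟩,  ⟨3 | 0⟩,  ⟨3 | 1⟩ ×3 }


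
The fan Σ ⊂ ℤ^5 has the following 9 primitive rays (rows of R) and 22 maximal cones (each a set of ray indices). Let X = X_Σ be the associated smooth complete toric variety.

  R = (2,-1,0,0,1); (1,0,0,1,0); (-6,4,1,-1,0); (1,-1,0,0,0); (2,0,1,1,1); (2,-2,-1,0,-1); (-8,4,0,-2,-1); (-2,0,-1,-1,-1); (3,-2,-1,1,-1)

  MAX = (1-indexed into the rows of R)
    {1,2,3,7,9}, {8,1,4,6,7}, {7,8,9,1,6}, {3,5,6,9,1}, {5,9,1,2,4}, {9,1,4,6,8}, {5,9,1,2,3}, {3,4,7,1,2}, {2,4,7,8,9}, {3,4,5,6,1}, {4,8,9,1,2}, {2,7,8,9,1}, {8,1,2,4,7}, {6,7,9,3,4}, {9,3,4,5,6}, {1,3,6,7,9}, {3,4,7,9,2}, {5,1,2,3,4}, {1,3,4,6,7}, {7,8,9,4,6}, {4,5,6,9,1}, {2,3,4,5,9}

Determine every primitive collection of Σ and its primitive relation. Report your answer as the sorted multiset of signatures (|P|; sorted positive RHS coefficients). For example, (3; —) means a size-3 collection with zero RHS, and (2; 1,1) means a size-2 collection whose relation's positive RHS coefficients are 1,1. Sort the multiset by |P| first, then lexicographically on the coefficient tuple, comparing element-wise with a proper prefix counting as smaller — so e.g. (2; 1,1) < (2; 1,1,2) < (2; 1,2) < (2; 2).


Σ has 6 primitive collections:

  • {5,8}:  v_{5} + v_{8} = 0  ⇒ sig = (2; —)
  • {2,6}:  v_{2} + v_{6} = v_{9}  ⇒ sig = (2; 1)
  • {3,8}:  v_{3} + v_{8} = v_{7}  ⇒ sig = (2; 1)
  • {5,7}:  v_{5} + v_{7} = v_{3}  ⇒ sig = (2; 1)
  • {1,3,4,9}:  v_{1} + v_{3} + v_{4} + v_{9} = 0  ⇒ sig = (4; —)
  • {1,4,7,9}:  v_{1} + v_{4} + v_{7} + v_{9} = v_{8}  ⇒ sig = (4; 1)

Hence PRS(X_Σ) =
    |P|=2: 4 collections, coeffs (), (1), (1), (1)
    |P|=4: 2 collections, coeffs (), (1)


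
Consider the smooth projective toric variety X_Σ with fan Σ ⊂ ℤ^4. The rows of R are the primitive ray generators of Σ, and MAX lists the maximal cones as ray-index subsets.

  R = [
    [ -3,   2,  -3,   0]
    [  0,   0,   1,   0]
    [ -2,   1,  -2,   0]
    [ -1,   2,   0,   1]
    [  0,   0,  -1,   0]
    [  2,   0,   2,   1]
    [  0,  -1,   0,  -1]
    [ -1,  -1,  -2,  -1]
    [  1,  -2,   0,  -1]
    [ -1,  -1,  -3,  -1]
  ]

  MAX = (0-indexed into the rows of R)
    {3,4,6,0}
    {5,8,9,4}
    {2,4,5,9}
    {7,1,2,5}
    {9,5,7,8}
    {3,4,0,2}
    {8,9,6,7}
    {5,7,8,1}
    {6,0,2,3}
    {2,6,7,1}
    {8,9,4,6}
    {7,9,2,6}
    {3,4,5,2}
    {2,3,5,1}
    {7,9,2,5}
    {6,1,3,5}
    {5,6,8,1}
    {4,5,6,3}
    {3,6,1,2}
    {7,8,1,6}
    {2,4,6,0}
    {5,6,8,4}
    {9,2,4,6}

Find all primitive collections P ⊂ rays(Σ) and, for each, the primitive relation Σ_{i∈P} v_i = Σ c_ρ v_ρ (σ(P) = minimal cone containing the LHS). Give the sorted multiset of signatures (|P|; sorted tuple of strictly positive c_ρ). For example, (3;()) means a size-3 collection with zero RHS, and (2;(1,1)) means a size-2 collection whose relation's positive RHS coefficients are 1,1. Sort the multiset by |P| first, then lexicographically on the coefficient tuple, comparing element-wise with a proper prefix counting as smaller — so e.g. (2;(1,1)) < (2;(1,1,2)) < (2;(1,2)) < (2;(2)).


Primitive collections (16):

  • {1,4}:  v_{1} + v_{4} = 0  →  sig = (2;())
  • {3,8}:  v_{3} + v_{8} = 0  →  sig = (2;())
  • {1,9}:  v_{1} + v_{9} = v_{7}  →  sig = (2;(1))
  • {2,8}:  v_{2} + v_{8} = v_{7}  →  sig = (2;(1))
  • {3,7}:  v_{3} + v_{7} = v_{2}  →  sig = (2;(1))
  • {4,7}:  v_{4} + v_{7} = v_{9}  →  sig = (2;(1))
  • {0,5}:  v_{0} + v_{5} = v_{3} + v_{4}  →  sig = (2;(1,1))
  • {3,9}:  v_{3} + v_{9} = v_{2} + v_{4}  →  sig = (2;(1,1))
  • {0,1}:  v_{0} + v_{1} = v_{2} + v_{3} + v_{6}  →  sig = (2;(1,1,1))
  • {0,8}:  v_{0} + v_{8} = v_{2} + v_{4} + v_{6}  →  sig = (2;(1,1,1))
  • {0,7}:  v_{0} + v_{7} = 2·v_{2} + v_{4} + v_{6}  →  sig = (2;(1,1,2))
  • {0,9}:  v_{0} + v_{9} = 2·v_{2} + 2·v_{4} + v_{6}  →  sig = (2;(1,2,2))
  • {2,5,6}:  v_{2} + v_{5} + v_{6} = 0  →  sig = (3;())
  • {5,6,7}:  v_{5} + v_{6} + v_{7} = v_{8}  →  sig = (3;(1))
  • {5,6,9}:  v_{5} + v_{6} + v_{9} = v_{4} + v_{8}  →  sig = (3;(1,1))
  • {2,3,4,6}:  v_{2} + v_{3} + v_{4} + v_{6} = v_{0}  →  sig = (4;(1))

so the primitive-relation signature multiset is
    |P|=2: 12 collections, coeffs (), (), (1), (1), (1), (1), (1,1), (1,1), (1,1,1), (1,1,1), (1,1,2), (1,2,2)
    |P|=3: 3 collections, coeffs (), (1), (1,1)
    |P|=4: 1 collection, coeffs (1)


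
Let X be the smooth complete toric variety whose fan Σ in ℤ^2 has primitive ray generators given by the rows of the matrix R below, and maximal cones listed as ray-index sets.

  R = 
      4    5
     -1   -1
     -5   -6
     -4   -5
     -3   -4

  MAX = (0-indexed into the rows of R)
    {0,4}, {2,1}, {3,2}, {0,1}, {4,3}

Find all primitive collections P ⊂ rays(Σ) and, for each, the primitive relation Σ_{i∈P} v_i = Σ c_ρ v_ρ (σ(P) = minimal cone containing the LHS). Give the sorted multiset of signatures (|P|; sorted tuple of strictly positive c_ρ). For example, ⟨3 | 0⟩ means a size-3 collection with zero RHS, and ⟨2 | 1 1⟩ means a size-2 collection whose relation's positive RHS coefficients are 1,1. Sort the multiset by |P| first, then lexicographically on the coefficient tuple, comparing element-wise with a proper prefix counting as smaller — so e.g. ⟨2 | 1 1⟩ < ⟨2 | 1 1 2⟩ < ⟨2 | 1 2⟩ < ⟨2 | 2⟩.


The 5 primitive collections of Σ (r=5, n=2):

  P = {0,3}:  v_{0} + v_{3} = 0  ⇒ sig = ⟨2 | 0⟩
  P = {0,2}:  v_{0} + v_{2} = v_{1}  ⇒ sig = ⟨2 | 1⟩
  P = {1,3}:  v_{1} + v_{3} = v_{2}  ⇒ sig = ⟨2 | 1⟩
  P = {1,4}:  v_{1} + v_{4} = v_{3}  ⇒ sig = ⟨2 | 1⟩
  P = {2,4}:  v_{2} + v_{4} = 2·v_{3}  ⇒ sig = ⟨2 | 2⟩

so the primitive-relation signature multiset is
{ ⟨2 | 0⟩,  ⟨2 | 1⟩ ×3,  ⟨2 | 2⟩ }


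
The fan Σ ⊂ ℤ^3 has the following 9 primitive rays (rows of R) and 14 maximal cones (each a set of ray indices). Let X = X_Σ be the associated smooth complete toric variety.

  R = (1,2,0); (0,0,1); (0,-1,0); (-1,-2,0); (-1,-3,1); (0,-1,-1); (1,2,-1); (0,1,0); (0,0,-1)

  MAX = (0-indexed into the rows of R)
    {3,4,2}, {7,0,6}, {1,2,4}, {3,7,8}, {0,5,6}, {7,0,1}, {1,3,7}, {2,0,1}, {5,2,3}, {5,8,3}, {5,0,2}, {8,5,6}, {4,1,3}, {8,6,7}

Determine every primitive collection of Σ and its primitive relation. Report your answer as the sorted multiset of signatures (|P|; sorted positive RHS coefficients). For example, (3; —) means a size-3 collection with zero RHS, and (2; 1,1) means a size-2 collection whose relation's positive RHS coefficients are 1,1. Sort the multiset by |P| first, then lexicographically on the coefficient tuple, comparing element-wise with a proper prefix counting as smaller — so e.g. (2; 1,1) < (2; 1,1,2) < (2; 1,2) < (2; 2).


16 minimal non-faces of Δ(Σ) (on 9 rays):

  P = {0,3}:  v_{0} + v_{3} = 0  so sig = (2; —)
  P = {1,8}:  v_{1} + v_{8} = 0  so sig = (2; —)
  P = {2,7}:  v_{2} + v_{7} = 0  so sig = (2; —)
  P = {0,8}:  v_{0} + v_{8} = v_{6}  so sig = (2; 1)
  P = {1,5}:  v_{1} + v_{5} = v_{2}  so sig = (2; 1)
  P = {1,6}:  v_{1} + v_{6} = v_{0}  so sig = (2; 1)
  P = {2,8}:  v_{2} + v_{8} = v_{5}  so sig = (2; 1)
  P = {3,6}:  v_{3} + v_{6} = v_{8}  so sig = (2; 1)
  P = {4,6}:  v_{4} + v_{6} = v_{2}  so sig = (2; 1)
  P = {5,7}:  v_{5} + v_{7} = v_{8}  so sig = (2; 1)
  P = {0,4}:  v_{0} + v_{4} = v_{1} + v_{2}  so sig = (2; 1,1)
  P = {2,6}:  v_{2} + v_{6} = v_{0} + v_{5}  so sig = (2; 1,1)
  P = {4,7}:  v_{4} + v_{7} = v_{1} + v_{3}  so sig = (2; 1,1)
  P = {4,8}:  v_{4} + v_{8} = v_{2} + v_{3}  so sig = (2; 1,1)
  P = {4,5}:  v_{4} + v_{5} = 2·v_{2} + v_{3}  so sig = (2; 1,2)
  P = {1,2,3}:  v_{1} + v_{2} + v_{3} = v_{4}  so sig = (3; 1)

Sorted signature multiset PRS(X):
    (2; —)
    (2; —)
    (2; —)
    (2; 1)
    (2; 1)
    (2; 1)
    (2; 1)
    (2; 1)
    (2; 1)
    (2; 1)
    (2; 1,1)
    (2; 1,1)
    (2; 1,1)
    (2; 1,1)
    (2; 1,2)
    (3; 1)


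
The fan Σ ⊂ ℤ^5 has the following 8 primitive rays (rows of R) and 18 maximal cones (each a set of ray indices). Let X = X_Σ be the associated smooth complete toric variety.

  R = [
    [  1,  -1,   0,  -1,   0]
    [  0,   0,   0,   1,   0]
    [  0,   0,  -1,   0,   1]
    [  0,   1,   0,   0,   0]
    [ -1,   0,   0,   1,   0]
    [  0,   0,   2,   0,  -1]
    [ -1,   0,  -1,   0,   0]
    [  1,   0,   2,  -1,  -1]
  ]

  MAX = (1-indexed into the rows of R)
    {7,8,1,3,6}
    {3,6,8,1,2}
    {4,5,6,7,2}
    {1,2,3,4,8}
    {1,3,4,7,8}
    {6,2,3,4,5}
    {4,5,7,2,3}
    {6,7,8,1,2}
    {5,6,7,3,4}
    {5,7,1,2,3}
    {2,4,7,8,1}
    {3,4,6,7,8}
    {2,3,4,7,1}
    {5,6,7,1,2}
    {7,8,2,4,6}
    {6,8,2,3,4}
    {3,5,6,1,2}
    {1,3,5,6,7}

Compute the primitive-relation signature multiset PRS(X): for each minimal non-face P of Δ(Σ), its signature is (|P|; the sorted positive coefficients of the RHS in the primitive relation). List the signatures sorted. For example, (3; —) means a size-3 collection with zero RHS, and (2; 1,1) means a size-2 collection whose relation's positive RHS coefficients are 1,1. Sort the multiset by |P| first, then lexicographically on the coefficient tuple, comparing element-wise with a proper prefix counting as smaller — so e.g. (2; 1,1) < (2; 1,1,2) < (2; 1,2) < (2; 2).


The 5 primitive collections of Σ (r=8, n=5):

  P={5,8}:  v_{5} + v_{8} = v_{6}  ⇒ sig = (2; 1)
  P={1,4,5}:  v_{1} + v_{4} + v_{5} = 0  ⇒ sig = (3; —)
  P={1,4,6}:  v_{1} + v_{4} + v_{6} = v_{8}  ⇒ sig = (3; 1)
  P={2,3,7,8}:  v_{2} + v_{3} + v_{7} + v_{8} = 0  ⇒ sig = (4; —)
  P={2,3,6,7}:  v_{2} + v_{3} + v_{6} + v_{7} = v_{5}  ⇒ sig = (4; 1)

Hence PRS(X_Σ) =
{ (2; 1),  (3; —),  (3; 1),  (4; —),  (4; 1) }


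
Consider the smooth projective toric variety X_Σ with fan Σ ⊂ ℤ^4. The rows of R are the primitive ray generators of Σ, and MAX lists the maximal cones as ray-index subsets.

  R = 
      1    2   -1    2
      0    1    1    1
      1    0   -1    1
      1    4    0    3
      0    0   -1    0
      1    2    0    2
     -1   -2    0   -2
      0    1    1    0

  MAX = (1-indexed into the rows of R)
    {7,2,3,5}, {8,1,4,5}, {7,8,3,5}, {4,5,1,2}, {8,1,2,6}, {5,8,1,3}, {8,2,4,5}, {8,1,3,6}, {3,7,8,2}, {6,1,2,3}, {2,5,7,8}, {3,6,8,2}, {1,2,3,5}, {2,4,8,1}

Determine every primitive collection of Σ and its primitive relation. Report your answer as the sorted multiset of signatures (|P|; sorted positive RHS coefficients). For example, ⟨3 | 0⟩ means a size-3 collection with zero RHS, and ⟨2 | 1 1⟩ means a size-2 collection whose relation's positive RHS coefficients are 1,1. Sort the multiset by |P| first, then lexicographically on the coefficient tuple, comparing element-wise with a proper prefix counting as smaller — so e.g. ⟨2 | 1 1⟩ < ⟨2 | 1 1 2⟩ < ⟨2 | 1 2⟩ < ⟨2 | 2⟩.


Σ has 9 primitive collections:

  P={6,7}:  v_{6} + v_{7} = 0  so sig = ⟨2 | 0⟩
  P={1,7}:  v_{1} + v_{7} = v_{5}  so sig = ⟨2 | 1⟩
  P={5,6}:  v_{5} + v_{6} = v_{1}  so sig = ⟨2 | 1⟩
  P={3,4}:  v_{3} + v_{4} = v_{1} + v_{6}  so sig = ⟨2 | 1 1⟩
  P={4,6}:  v_{4} + v_{6} = 2·v_{1} + v_{2} + v_{8}  so sig = ⟨2 | 1 1 2⟩
  P={4,7}:  v_{4} + v_{7} = v_{2} + 2·v_{5} + v_{8}  so sig = ⟨2 | 1 1 2⟩
  P={1,2,5,8}:  v_{1} + v_{2} + v_{5} + v_{8} = v_{4}  so sig = ⟨4 | 1⟩
  P={2,3,5,8}:  v_{2} + v_{3} + v_{5} + v_{8} = v_{6}  so sig = ⟨4 | 1⟩
  P={1,2,3,8}:  v_{1} + v_{2} + v_{3} + v_{8} = 2·v_{6}  so sig = ⟨4 | 2⟩

Signatures (|P|; sorted positive RHS coefficients), sorted:
    ⟨2 | 0⟩
    ⟨2 | 1⟩
    ⟨2 | 1⟩
    ⟨2 | 1 1⟩
    ⟨2 | 1 1 2⟩
    ⟨2 | 1 1 2⟩
    ⟨4 | 1⟩
    ⟨4 | 1⟩
    ⟨4 | 2⟩


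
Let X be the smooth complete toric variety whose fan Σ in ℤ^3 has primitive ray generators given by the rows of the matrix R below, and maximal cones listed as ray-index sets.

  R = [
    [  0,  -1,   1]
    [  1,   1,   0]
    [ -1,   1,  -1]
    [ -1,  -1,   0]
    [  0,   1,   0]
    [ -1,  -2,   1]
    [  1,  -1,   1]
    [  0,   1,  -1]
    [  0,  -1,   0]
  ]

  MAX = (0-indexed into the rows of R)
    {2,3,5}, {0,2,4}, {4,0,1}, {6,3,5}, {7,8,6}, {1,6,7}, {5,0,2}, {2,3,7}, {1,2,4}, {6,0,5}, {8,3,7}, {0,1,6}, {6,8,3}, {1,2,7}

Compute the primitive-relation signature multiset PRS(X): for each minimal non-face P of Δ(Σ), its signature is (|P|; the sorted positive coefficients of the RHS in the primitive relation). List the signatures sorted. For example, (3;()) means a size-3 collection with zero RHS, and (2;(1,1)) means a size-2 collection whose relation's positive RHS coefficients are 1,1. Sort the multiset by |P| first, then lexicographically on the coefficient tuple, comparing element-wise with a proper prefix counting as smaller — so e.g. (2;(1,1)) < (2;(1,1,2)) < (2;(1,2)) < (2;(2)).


The 17 primitive collections of Σ (r=9, n=3):

  P = {0,7}:  v_{0} + v_{7} = 0  ⇒ sig = (2;())
  P = {1,3}:  v_{1} + v_{3} = 0  ⇒ sig = (2;())
  P = {2,6}:  v_{2} + v_{6} = 0  ⇒ sig = (2;())
  P = {4,8}:  v_{4} + v_{8} = 0  ⇒ sig = (2;())
  P = {0,3}:  v_{0} + v_{3} = v_{5}  ⇒ sig = (2;(1))
  P = {1,5}:  v_{1} + v_{5} = v_{0}  ⇒ sig = (2;(1))
  P = {5,7}:  v_{5} + v_{7} = v_{3}  ⇒ sig = (2;(1))
  P = {0,8}:  v_{0} + v_{8} = v_{3} + v_{6}  ⇒ sig = (2;(1,1))
  P = {1,8}:  v_{1} + v_{8} = v_{6} + v_{7}  ⇒ sig = (2;(1,1))
  P = {2,8}:  v_{2} + v_{8} = v_{3} + v_{7}  ⇒ sig = (2;(1,1))
  P = {3,4}:  v_{3} + v_{4} = v_{0} + v_{2}  ⇒ sig = (2;(1,1))
  P = {4,6}:  v_{4} + v_{6} = v_{0} + v_{1}  ⇒ sig = (2;(1,1))
  P = {4,7}:  v_{4} + v_{7} = v_{1} + v_{2}  ⇒ sig = (2;(1,1))
  P = {4,5}:  v_{4} + v_{5} = 2·v_{0} + v_{2}  ⇒ sig = (2;(1,2))
  P = {5,8}:  v_{5} + v_{8} = 2·v_{3} + v_{6}  ⇒ sig = (2;(1,2))
  P = {0,1,2}:  v_{0} + v_{1} + v_{2} = v_{4}  ⇒ sig = (3;(1))
  P = {3,6,7}:  v_{3} + v_{6} + v_{7} = v_{8}  ⇒ sig = (3;(1))

Sorted signature multiset PRS(X):
{ (2;()) ×4,  (2;(1)) ×3,  (2;(1,1)) ×6,  (2;(1,2)) ×2,  (3;(1)) ×2 }


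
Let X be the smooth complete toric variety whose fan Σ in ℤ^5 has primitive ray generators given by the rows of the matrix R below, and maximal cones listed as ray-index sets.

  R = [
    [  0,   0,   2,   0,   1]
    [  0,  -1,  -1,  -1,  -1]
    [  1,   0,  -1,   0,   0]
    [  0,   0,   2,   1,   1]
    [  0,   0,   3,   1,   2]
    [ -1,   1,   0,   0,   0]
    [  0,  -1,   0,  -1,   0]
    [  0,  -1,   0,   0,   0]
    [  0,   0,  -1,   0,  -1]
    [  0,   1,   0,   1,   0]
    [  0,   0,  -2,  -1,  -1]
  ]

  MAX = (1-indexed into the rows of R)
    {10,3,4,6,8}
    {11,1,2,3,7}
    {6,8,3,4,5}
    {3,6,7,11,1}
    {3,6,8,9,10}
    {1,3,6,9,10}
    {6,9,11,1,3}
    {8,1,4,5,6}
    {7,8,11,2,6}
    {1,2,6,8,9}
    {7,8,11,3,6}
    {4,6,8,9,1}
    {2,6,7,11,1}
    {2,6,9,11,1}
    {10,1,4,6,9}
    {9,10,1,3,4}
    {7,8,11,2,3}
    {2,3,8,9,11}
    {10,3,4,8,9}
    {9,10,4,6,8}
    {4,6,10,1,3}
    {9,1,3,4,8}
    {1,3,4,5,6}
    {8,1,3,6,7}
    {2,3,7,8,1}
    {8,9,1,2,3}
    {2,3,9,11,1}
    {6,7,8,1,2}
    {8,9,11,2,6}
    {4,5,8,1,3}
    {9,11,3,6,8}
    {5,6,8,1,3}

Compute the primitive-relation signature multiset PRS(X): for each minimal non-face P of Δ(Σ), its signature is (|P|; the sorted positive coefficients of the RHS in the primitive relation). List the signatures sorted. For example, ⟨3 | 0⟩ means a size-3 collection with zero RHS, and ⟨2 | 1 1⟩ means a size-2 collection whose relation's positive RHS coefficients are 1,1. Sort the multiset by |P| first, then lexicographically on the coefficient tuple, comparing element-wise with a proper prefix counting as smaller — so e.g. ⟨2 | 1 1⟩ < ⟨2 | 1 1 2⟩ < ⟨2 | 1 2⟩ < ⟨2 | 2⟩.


Σ has 18 primitive collections:

  P = {4,11}:  v_{4} + v_{11} = 0  →  sig = ⟨2 | 0⟩
  P = {7,10}:  v_{7} + v_{10} = 0  →  sig = ⟨2 | 0⟩
  P = {2,10}:  v_{2} + v_{10} = v_{9}  →  sig = ⟨2 | 1⟩
  P = {5,9}:  v_{5} + v_{9} = v_{4}  →  sig = ⟨2 | 1⟩
  P = {7,9}:  v_{7} + v_{9} = v_{2}  →  sig = ⟨2 | 1⟩
  P = {2,5}:  v_{2} + v_{5} = v_{1} + v_{8}  →  sig = ⟨2 | 1 1⟩
  P = {4,7}:  v_{4} + v_{7} = v_{1} + v_{8}  →  sig = ⟨2 | 1 1⟩
  P = {2,4}:  v_{2} + v_{4} = v_{1} + v_{8} + v_{9}  →  sig = ⟨2 | 1 1 1⟩
  P = {10,11}:  v_{10} + v_{11} = v_{3} + v_{6} + v_{9}  →  sig = ⟨2 | 1 1 1⟩
  P = {5,11}:  v_{5} + v_{11} = v_{1} + v_{3} + v_{6} + v_{8}  →  sig = ⟨2 | 1 1 1 1⟩
  P = {5,10}:  v_{5} + v_{10} = v_{3} + 2·v_{4} + v_{6}  →  sig = ⟨2 | 1 1 2⟩
  P = {5,7}:  v_{5} + v_{7} = 2·v_{1} + v_{3} + v_{6} + 2·v_{8}  →  sig = ⟨2 | 1 1 2 2⟩
  P = {1,8,10}:  v_{1} + v_{8} + v_{10} = v_{4}  →  sig = ⟨3 | 1⟩
  P = {1,8,11}:  v_{1} + v_{8} + v_{11} = v_{7}  →  sig = ⟨3 | 1⟩
  P = {2,3,6}:  v_{2} + v_{3} + v_{6} = v_{11}  →  sig = ⟨3 | 1⟩
  P = {3,4,6,9}:  v_{3} + v_{4} + v_{6} + v_{9} = v_{10}  →  sig = ⟨4 | 1⟩
  P = {1,3,6,8,9}:  v_{1} + v_{3} + v_{6} + v_{8} + v_{9} = 0  →  sig = ⟨5 | 0⟩
  P = {1,3,4,6,8}:  v_{1} + v_{3} + v_{4} + v_{6} + v_{8} = v_{5}  →  sig = ⟨5 | 1⟩

Signatures (|P|; sorted positive RHS coefficients), sorted:
    |P|=2: 12 collections, coeffs (), (), (1), (1), (1), (1,1), (1,1), (1,1,1), (1,1,1), (1,1,1,1), (1,1,2), (1,1,2,2)
    |P|=3: 3 collections, coeffs (1), (1), (1)
    |P|=4: 1 collection, coeffs (1)
    |P|=5: 2 collections, coeffs (), (1)


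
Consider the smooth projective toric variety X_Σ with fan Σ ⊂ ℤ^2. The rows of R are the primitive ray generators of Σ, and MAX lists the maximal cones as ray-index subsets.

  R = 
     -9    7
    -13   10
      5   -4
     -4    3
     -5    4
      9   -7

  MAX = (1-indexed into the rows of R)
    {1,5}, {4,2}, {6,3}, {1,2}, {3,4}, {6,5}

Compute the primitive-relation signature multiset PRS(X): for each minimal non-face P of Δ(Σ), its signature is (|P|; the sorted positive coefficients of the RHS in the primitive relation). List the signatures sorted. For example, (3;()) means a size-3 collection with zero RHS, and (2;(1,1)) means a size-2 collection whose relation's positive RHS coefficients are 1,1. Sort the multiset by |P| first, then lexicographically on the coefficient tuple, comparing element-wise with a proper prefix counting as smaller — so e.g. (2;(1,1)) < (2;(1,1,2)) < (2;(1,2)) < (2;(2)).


9 minimal non-faces of Δ(Σ) (on 6 rays):

  P = {1,6}:  v_{1} + v_{6} = 0  so sig = (2;())
  P = {3,5}:  v_{3} + v_{5} = 0  so sig = (2;())
  P = {1,3}:  v_{1} + v_{3} = v_{4}  so sig = (2;(1))
  P = {1,4}:  v_{1} + v_{4} = v_{2}  so sig = (2;(1))
  P = {2,6}:  v_{2} + v_{6} = v_{4}  so sig = (2;(1))
  P = {4,5}:  v_{4} + v_{5} = v_{1}  so sig = (2;(1))
  P = {4,6}:  v_{4} + v_{6} = v_{3}  so sig = (2;(1))
  P = {2,3}:  v_{2} + v_{3} = 2·v_{4}  so sig = (2;(2))
  P = {2,5}:  v_{2} + v_{5} = 2·v_{1}  so sig = (2;(2))

so the primitive-relation signature multiset is
    |P|=2: 9 collections, coeffs (), (), (1), (1), (1), (1), (1), (2), (2)


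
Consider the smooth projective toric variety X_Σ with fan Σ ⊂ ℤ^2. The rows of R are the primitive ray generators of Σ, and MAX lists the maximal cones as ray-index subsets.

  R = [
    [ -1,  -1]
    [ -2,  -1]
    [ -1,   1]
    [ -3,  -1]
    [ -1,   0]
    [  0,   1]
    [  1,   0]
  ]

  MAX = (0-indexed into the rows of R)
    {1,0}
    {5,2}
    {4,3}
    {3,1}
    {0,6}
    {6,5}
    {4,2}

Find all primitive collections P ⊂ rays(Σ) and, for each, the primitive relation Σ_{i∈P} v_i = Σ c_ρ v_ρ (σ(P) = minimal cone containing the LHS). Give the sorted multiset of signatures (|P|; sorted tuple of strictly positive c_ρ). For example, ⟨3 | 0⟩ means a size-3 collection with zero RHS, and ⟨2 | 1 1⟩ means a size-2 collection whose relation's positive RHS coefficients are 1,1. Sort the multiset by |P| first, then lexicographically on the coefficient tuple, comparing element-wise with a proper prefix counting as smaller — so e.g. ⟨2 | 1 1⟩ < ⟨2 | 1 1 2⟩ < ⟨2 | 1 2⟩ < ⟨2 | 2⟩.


|primitive collections| = 14. Relations:

  P={4,6}:  v_{4} + v_{6} = 0  ⟹  sig = ⟨2 | 0⟩
  P={0,4}:  v_{0} + v_{4} = v_{1}  ⟹  sig = ⟨2 | 1⟩
  P={0,5}:  v_{0} + v_{5} = v_{4}  ⟹  sig = ⟨2 | 1⟩
  P={1,4}:  v_{1} + v_{4} = v_{3}  ⟹  sig = ⟨2 | 1⟩
  P={1,6}:  v_{1} + v_{6} = v_{0}  ⟹  sig = ⟨2 | 1⟩
  P={2,6}:  v_{2} + v_{6} = v_{5}  ⟹  sig = ⟨2 | 1⟩
  P={3,6}:  v_{3} + v_{6} = v_{1}  ⟹  sig = ⟨2 | 1⟩
  P={4,5}:  v_{4} + v_{5} = v_{2}  ⟹  sig = ⟨2 | 1⟩
  P={0,2}:  v_{0} + v_{2} = 2·v_{4}  ⟹  sig = ⟨2 | 2⟩
  P={0,3}:  v_{0} + v_{3} = 2·v_{1}  ⟹  sig = ⟨2 | 2⟩
  P={1,5}:  v_{1} + v_{5} = 2·v_{4}  ⟹  sig = ⟨2 | 2⟩
  P={1,2}:  v_{1} + v_{2} = 3·v_{4}  ⟹  sig = ⟨2 | 3⟩
  P={3,5}:  v_{3} + v_{5} = 3·v_{4}  ⟹  sig = ⟨2 | 3⟩
  P={2,3}:  v_{2} + v_{3} = 4·v_{4}  ⟹  sig = ⟨2 | 4⟩

Hence PRS(X_Σ) =
{ ⟨2 | 0⟩,  ⟨2 | 1⟩ ×7,  ⟨2 | 2⟩ ×3,  ⟨2 | 3⟩ ×2,  ⟨2 | 4⟩ }


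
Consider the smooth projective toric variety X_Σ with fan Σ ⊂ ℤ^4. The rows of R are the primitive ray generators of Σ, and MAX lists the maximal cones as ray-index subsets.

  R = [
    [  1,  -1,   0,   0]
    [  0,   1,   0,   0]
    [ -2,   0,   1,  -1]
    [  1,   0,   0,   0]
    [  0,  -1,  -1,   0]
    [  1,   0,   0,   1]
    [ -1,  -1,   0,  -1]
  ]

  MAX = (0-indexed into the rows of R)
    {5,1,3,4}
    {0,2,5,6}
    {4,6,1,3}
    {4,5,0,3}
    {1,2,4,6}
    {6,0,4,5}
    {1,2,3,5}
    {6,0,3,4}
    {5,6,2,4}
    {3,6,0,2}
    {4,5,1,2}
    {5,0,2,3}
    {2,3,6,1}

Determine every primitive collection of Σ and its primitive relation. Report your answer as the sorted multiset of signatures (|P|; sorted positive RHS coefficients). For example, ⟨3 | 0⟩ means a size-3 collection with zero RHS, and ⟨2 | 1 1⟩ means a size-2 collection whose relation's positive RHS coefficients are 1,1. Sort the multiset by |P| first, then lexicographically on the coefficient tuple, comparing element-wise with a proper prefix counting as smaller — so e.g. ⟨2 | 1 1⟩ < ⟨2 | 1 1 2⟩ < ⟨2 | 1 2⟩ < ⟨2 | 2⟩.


The 5 primitive collections of Σ (r=7, n=4):

  P={0,1}:  v_{0} + v_{1} = v_{3}  ⟹  sig = ⟨2 | 1⟩
  P={1,5,6}:  v_{1} + v_{5} + v_{6} = 0  ⟹  sig = ⟨3 | 0⟩
  P={2,3,4}:  v_{2} + v_{3} + v_{4} = v_{6}  ⟹  sig = ⟨3 | 1⟩
  P={3,5,6}:  v_{3} + v_{5} + v_{6} = v_{0}  ⟹  sig = ⟨3 | 1⟩
  P={0,2,4}:  v_{0} + v_{2} + v_{4} = v_{5} + 2·v_{6}  ⟹  sig = ⟨3 | 1 2⟩

so the primitive-relation signature multiset is
    ⟨2 | 1⟩
    ⟨3 | 0⟩
    ⟨3 | 1⟩
    ⟨3 | 1⟩
    ⟨3 | 1 2⟩


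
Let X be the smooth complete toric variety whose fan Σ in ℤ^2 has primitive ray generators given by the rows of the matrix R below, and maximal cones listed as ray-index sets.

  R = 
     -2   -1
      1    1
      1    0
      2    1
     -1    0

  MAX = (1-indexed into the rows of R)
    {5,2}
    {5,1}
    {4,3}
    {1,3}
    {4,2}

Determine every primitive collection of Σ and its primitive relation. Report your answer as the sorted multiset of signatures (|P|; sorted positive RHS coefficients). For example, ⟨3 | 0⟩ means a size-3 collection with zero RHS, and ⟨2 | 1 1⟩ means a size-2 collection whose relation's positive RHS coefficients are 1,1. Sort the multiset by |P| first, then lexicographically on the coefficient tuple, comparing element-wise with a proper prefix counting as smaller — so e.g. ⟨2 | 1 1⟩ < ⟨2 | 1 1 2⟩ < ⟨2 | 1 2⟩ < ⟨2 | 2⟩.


Σ has 5 primitive collections:

  {1,4}:  v_{1} + v_{4} = 0  →  sig = ⟨2 | 0⟩
  {3,5}:  v_{3} + v_{5} = 0  →  sig = ⟨2 | 0⟩
  {1,2}:  v_{1} + v_{2} = v_{5}  →  sig = ⟨2 | 1⟩
  {2,3}:  v_{2} + v_{3} = v_{4}  →  sig = ⟨2 | 1⟩
  {4,5}:  v_{4} + v_{5} = v_{2}  →  sig = ⟨2 | 1⟩

Hence PRS(X_Σ) =
    ⟨2 | 0⟩
    ⟨2 | 0⟩
    ⟨2 | 1⟩
    ⟨2 | 1⟩
    ⟨2 | 1⟩


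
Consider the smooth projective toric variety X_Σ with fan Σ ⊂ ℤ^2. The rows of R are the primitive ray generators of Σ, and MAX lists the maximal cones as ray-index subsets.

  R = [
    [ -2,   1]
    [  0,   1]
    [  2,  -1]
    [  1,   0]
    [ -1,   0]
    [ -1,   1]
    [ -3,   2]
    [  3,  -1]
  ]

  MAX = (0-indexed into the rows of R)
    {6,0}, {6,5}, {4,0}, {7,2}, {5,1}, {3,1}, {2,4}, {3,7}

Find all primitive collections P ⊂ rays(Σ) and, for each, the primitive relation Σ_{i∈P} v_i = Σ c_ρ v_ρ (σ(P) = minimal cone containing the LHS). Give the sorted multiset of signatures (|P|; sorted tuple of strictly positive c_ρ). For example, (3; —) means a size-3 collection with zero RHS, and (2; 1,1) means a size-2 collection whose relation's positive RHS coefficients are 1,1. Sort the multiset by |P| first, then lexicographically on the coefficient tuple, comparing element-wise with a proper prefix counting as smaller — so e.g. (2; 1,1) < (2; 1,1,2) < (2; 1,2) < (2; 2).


Σ has 20 primitive collections:

  P = {0,2}:  v_{0} + v_{2} = 0  ⇒ sig = (2; —)
  P = {3,4}:  v_{3} + v_{4} = 0  ⇒ sig = (2; —)
  P = {0,3}:  v_{0} + v_{3} = v_{5}  ⇒ sig = (2; 1)
  P = {0,5}:  v_{0} + v_{5} = v_{6}  ⇒ sig = (2; 1)
  P = {0,7}:  v_{0} + v_{7} = v_{3}  ⇒ sig = (2; 1)
  P = {1,4}:  v_{1} + v_{4} = v_{5}  ⇒ sig = (2; 1)
  P = {2,3}:  v_{2} + v_{3} = v_{7}  ⇒ sig = (2; 1)
  P = {2,5}:  v_{2} + v_{5} = v_{3}  ⇒ sig = (2; 1)
  P = {2,6}:  v_{2} + v_{6} = v_{5}  ⇒ sig = (2; 1)
  P = {3,5}:  v_{3} + v_{5} = v_{1}  ⇒ sig = (2; 1)
  P = {4,5}:  v_{4} + v_{5} = v_{0}  ⇒ sig = (2; 1)
  P = {4,7}:  v_{4} + v_{7} = v_{2}  ⇒ sig = (2; 1)
  P = {6,7}:  v_{6} + v_{7} = v_{1}  ⇒ sig = (2; 1)
  P = {0,1}:  v_{0} + v_{1} = 2·v_{5}  ⇒ sig = (2; 2)
  P = {1,2}:  v_{1} + v_{2} = 2·v_{3}  ⇒ sig = (2; 2)
  P = {3,6}:  v_{3} + v_{6} = 2·v_{5}  ⇒ sig = (2; 2)
  P = {4,6}:  v_{4} + v_{6} = 2·v_{0}  ⇒ sig = (2; 2)
  P = {5,7}:  v_{5} + v_{7} = 2·v_{3}  ⇒ sig = (2; 2)
  P = {1,6}:  v_{1} + v_{6} = 3·v_{5}  ⇒ sig = (2; 3)
  P = {1,7}:  v_{1} + v_{7} = 3·v_{3}  ⇒ sig = (2; 3)

Hence PRS(X_Σ) =
[(2; —), (2; —), (2; 1), (2; 1), (2; 1), (2; 1), (2; 1), (2; 1), (2; 1), (2; 1), (2; 1), (2; 1), (2; 1), (2; 2), (2; 2), (2; 2), (2; 2), (2; 2), (2; 3), (2; 3)]


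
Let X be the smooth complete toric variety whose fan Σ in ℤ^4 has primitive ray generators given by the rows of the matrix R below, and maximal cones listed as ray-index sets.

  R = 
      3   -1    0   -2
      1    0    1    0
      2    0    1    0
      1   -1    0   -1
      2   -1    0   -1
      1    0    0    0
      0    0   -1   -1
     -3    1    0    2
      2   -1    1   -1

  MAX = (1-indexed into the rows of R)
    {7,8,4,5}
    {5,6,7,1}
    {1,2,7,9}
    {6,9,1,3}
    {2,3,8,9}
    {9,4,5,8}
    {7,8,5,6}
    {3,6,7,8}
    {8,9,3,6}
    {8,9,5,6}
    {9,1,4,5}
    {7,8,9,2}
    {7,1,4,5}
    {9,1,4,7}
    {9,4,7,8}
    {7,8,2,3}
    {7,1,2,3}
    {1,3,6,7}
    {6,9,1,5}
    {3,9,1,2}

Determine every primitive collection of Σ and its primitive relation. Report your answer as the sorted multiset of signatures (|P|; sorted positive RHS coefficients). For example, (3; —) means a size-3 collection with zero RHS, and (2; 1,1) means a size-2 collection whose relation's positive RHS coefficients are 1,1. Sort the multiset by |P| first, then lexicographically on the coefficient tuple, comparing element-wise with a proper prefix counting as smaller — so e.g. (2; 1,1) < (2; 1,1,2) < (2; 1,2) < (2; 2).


10 collections generate NE(X_Σ); each relation:

  P={1,8}:  v_{1} + v_{8} = 0 ; sig = (2; —)
  P={2,4}:  v_{2} + v_{4} = v_{9} ; sig = (2; 1)
  P={2,6}:  v_{2} + v_{6} = v_{3} ; sig = (2; 1)
  P={4,6}:  v_{4} + v_{6} = v_{5} ; sig = (2; 1)
  P={2,5}:  v_{2} + v_{5} = v_{6} + v_{9} ; sig = (2; 1,1)
  P={3,4}:  v_{3} + v_{4} = v_{6} + v_{9} ; sig = (2; 1,1)
  P={3,5}:  v_{3} + v_{5} = 2·v_{6} + v_{9} ; sig = (2; 1,2)
  P={6,7,9}:  v_{6} + v_{7} + v_{9} = v_{1} ; sig = (3; 1)
  P={3,7,9}:  v_{3} + v_{7} + v_{9} = v_{1} + v_{2} ; sig = (3; 1,1)
  P={5,7,9}:  v_{5} + v_{7} + v_{9} = v_{1} + v_{4} ; sig = (3; 1,1)

Hence PRS(X_Σ) =
{ (2; —),  (2; 1) ×3,  (2; 1,1) ×2,  (2; 1,2),  (3; 1),  (3; 1,1) ×2 }
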